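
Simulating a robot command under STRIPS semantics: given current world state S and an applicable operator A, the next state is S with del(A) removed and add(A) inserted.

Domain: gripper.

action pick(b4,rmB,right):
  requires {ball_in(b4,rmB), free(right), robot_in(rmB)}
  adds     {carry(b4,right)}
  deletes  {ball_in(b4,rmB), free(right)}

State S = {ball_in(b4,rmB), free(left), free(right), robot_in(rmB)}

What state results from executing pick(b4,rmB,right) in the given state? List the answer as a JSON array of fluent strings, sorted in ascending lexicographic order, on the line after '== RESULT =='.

Compute (S \ del) ∪ add:
  pre ⊆ S: {ball_in(b4,rmB), free(right), robot_in(rmB)} ⊆ S  — applicable
  S \ del = {free(left), robot_in(rmB)}
  ∪ add   = {carry(b4,right), free(left), robot_in(rmB)}

== RESULT ==
["carry(b4,right)", "free(left)", "robot_in(rmB)"]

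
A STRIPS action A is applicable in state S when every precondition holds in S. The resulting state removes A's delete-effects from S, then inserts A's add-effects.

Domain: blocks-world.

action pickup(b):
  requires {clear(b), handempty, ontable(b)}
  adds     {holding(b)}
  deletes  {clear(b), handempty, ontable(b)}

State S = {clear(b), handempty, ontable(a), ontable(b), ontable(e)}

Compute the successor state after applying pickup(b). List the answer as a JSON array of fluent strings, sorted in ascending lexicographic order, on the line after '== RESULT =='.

Compute (S \ del) ∪ add:
  pre ⊆ S: {clear(b), handempty, ontable(b)} ⊆ S  — applicable
  S \ del = {ontable(a), ontable(e)}
  ∪ add   = {holding(b), ontable(a), ontable(e)}

== RESULT ==
["holding(b)", "ontable(a)", "ontable(e)"]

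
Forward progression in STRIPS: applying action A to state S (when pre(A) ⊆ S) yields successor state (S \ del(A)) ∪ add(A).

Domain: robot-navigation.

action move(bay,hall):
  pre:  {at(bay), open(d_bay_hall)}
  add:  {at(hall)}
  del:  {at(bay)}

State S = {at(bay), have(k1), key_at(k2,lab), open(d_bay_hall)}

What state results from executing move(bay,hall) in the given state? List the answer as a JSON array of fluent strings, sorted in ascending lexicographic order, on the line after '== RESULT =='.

Compute (S \ del) ∪ add:
  pre ⊆ S: {at(bay), open(d_bay_hall)} ⊆ S  — applicable
  S \ del = {have(k1), key_at(k2,lab), open(d_bay_hall)}
  ∪ add   = {at(hall), have(k1), key_at(k2,lab), open(d_bay_hall)}

== RESULT ==
["at(hall)", "have(k1)", "key_at(k2,lab)", "open(d_bay_hall)"]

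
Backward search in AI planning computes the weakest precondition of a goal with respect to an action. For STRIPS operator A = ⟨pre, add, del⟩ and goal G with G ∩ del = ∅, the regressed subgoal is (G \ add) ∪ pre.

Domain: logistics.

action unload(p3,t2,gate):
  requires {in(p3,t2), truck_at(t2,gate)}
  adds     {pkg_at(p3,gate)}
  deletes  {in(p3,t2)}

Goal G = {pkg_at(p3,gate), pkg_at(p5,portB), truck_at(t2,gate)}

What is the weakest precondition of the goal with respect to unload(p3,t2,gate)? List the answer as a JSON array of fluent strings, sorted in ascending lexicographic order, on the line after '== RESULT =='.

Compute (G \ add) ∪ pre:
  G ∩ del = {}  (empty — regression defined)
  G \ add = {pkg_at(p3,gate), pkg_at(p5,portB), truck_at(t2,gate)} \ {pkg_at(p3,gate)} = {pkg_at(p5,portB), truck_at(t2,gate)}
  ∪ pre   = {pkg_at(p5,portB), truck_at(t2,gate)} ∪ {in(p3,t2), truck_at(t2,gate)}
          = {in(p3,t2), pkg_at(p5,portB), truck_at(t2,gate)}

== RESULT ==
["in(p3,t2)", "pkg_at(p5,portB)", "truck_at(t2,gate)"]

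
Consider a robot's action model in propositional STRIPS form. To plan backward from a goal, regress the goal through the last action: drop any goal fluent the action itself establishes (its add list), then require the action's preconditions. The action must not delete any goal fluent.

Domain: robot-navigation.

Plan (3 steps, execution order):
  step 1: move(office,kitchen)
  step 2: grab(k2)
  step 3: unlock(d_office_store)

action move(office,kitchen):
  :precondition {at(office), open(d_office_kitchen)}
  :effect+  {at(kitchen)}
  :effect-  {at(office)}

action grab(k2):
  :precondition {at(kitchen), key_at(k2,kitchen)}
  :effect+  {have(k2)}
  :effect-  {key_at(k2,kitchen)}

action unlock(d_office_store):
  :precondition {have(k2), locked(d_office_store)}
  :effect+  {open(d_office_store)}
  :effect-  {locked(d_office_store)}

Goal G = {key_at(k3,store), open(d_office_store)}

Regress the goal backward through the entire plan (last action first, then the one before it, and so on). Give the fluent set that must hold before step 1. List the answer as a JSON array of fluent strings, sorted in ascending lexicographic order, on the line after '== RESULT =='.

Work backward from the goal:
  through step 3 (unlock(d_office_store)): drop {open(d_office_store)}, keep {key_at(k3,store)}, require {have(k2), locked(d_office_store)}
    → {have(k2), key_at(k3,store), locked(d_office_store)}
  through step 2 (grab(k2)): drop {have(k2)}, keep {key_at(k3,store), locked(d_office_store)}, require {at(kitchen), key_at(k2,kitchen)}
    → {at(kitchen), key_at(k2,kitchen), key_at(k3,store), locked(d_office_store)}
  through step 1 (move(office,kitchen)): drop {at(kitchen)}, keep {key_at(k2,kitchen), key_at(k3,store), locked(d_office_store)}, require {at(office), open(d_office_kitchen)}
    → {at(office), key_at(k2,kitchen), key_at(k3,store), locked(d_office_store), open(d_office_kitchen)}

== RESULT ==
["at(office)", "key_at(k2,kitchen)", "key_at(k3,store)", "locked(d_office_store)", "open(d_office_kitchen)"]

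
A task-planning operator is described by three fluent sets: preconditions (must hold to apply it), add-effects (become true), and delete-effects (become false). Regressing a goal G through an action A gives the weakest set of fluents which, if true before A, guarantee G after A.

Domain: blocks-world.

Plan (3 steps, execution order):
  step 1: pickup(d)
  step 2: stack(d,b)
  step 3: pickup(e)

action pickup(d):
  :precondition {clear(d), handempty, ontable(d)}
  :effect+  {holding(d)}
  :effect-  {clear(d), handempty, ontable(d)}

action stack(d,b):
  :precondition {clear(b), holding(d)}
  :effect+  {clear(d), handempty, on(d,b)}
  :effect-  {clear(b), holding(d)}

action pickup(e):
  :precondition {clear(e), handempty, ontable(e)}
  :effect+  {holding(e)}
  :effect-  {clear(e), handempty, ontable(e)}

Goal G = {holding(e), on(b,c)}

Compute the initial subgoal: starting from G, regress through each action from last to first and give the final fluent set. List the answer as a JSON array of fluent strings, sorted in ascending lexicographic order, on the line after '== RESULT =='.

Regress step by step:
  through step 3 (pickup(e)): drop {holding(e)}, keep {on(b,c)}, require {clear(e), handempty, ontable(e)}
    → {clear(e), handempty, on(b,c), ontable(e)}
  through step 2 (stack(d,b)): drop {handempty}, keep {clear(e), on(b,c), ontable(e)}, require {clear(b), holding(d)}
    → {clear(b), clear(e), holding(d), on(b,c), ontable(e)}
  through step 1 (pickup(d)): drop {holding(d)}, keep {clear(b), clear(e), on(b,c), ontable(e)}, require {clear(d), handempty, ontable(d)}
    → {clear(b), clear(d), clear(e), handempty, on(b,c), ontable(d), ontable(e)}

== RESULT ==
["clear(b)", "clear(d)", "clear(e)", "handempty", "on(b,c)", "ontable(d)", "ontable(e)"]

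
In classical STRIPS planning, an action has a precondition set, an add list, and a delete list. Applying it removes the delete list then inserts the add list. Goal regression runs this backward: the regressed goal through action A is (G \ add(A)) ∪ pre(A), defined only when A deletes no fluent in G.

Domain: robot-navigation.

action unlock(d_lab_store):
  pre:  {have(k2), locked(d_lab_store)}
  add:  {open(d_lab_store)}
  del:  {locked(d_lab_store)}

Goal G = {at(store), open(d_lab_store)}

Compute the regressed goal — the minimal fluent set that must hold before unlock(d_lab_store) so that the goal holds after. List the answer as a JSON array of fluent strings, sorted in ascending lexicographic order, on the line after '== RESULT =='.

Regress:
  G ∩ del = {}  (empty — regression defined)
  G \ add = {at(store), open(d_lab_store)} \ {open(d_lab_store)} = {at(store)}
  ∪ pre   = {at(store)} ∪ {have(k2), locked(d_lab_store)}
          = {at(store), have(k2), locked(d_lab_store)}

== RESULT ==
["at(store)", "have(k2)", "locked(d_lab_store)"]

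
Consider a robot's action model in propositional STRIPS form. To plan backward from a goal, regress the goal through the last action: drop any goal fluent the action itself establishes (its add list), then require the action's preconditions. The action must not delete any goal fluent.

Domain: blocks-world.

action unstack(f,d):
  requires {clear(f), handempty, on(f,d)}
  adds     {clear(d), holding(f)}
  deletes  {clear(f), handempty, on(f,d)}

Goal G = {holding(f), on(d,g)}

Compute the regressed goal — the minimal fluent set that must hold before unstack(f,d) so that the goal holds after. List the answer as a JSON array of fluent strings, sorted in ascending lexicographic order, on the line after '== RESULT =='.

Compute (G \ add) ∪ pre:
  G ∩ del = {}  (empty — regression defined)
  G \ add = {holding(f), on(d,g)} \ {clear(d), holding(f)} = {on(d,g)}
  ∪ pre   = {on(d,g)} ∪ {clear(f), handempty, on(f,d)}
          = {clear(f), handempty, on(d,g), on(f,d)}

== RESULT ==
["clear(f)", "handempty", "on(d,g)", "on(f,d)"]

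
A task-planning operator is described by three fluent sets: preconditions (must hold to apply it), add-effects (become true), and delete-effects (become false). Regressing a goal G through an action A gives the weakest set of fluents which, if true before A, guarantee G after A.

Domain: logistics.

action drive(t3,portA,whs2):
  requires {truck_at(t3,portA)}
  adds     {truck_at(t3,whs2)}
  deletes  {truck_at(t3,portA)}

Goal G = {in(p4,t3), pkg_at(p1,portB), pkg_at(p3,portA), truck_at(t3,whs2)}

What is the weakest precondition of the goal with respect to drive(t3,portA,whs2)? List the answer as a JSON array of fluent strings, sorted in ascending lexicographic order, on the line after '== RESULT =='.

Regress:
  G ∩ del = {}  (empty — regression defined)
  G \ add = {in(p4,t3), pkg_at(p1,portB), pkg_at(p3,portA), truck_at(t3,whs2)} \ {truck_at(t3,whs2)} = {in(p4,t3), pkg_at(p1,portB), pkg_at(p3,portA)}
  ∪ pre   = {in(p4,t3), pkg_at(p1,portB), pkg_at(p3,portA)} ∪ {truck_at(t3,portA)}
          = {in(p4,t3), pkg_at(p1,portB), pkg_at(p3,portA), truck_at(t3,portA)}

== RESULT ==
["in(p4,t3)", "pkg_at(p1,portB)", "pkg_at(p3,portA)", "truck_at(t3,portA)"]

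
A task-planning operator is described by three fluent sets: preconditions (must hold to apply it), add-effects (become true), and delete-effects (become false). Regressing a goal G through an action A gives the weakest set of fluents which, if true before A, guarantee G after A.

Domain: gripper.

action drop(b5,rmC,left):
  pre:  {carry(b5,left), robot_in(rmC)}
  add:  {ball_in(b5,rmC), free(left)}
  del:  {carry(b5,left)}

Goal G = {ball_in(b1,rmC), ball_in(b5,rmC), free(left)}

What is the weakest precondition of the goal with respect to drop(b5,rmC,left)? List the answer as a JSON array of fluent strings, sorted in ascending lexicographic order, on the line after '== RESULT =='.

Compute (G \ add) ∪ pre:
  G ∩ del = {}  (empty — regression defined)
  G \ add = {ball_in(b1,rmC), ball_in(b5,rmC), free(left)} \ {ball_in(b5,rmC), free(left)} = {ball_in(b1,rmC)}
  ∪ pre   = {ball_in(b1,rmC)} ∪ {carry(b5,left), robot_in(rmC)}
          = {ball_in(b1,rmC), carry(b5,left), robot_in(rmC)}

== RESULT ==
["ball_in(b1,rmC)", "carry(b5,left)", "robot_in(rmC)"]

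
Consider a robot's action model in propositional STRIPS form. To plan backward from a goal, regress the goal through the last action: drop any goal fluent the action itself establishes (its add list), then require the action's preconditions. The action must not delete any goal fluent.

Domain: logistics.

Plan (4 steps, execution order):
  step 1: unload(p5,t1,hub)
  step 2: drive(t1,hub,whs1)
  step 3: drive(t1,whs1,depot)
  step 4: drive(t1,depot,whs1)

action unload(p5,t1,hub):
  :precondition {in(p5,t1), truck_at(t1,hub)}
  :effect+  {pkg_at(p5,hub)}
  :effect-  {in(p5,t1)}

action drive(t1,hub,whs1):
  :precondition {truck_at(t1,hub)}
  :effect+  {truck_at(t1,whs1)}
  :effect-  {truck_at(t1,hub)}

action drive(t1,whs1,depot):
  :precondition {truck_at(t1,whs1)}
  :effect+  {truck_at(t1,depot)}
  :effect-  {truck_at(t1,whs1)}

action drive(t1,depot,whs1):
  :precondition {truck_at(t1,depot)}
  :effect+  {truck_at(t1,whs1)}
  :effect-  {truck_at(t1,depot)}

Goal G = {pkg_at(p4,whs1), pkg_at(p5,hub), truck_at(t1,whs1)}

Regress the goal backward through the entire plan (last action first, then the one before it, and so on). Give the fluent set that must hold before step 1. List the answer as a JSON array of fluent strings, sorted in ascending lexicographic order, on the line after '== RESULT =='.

Regress step by step:
  through step 4 (drive(t1,depot,whs1)): drop {truck_at(t1,whs1)}, keep {pkg_at(p4,whs1), pkg_at(p5,hub)}, require {truck_at(t1,depot)}
    → {pkg_at(p4,whs1), pkg_at(p5,hub), truck_at(t1,depot)}
  through step 3 (drive(t1,whs1,depot)): drop {truck_at(t1,depot)}, keep {pkg_at(p4,whs1), pkg_at(p5,hub)}, require {truck_at(t1,whs1)}
    → {pkg_at(p4,whs1), pkg_at(p5,hub), truck_at(t1,whs1)}
  through step 2 (drive(t1,hub,whs1)): drop {truck_at(t1,whs1)}, keep {pkg_at(p4,whs1), pkg_at(p5,hub)}, require {truck_at(t1,hub)}
    → {pkg_at(p4,whs1), pkg_at(p5,hub), truck_at(t1,hub)}
  through step 1 (unload(p5,t1,hub)): drop {pkg_at(p5,hub)}, keep {pkg_at(p4,whs1), truck_at(t1,hub)}, require {in(p5,t1), truck_at(t1,hub)}
    → {in(p5,t1), pkg_at(p4,whs1), truck_at(t1,hub)}

== RESULT ==
["in(p5,t1)", "pkg_at(p4,whs1)", "truck_at(t1,hub)"]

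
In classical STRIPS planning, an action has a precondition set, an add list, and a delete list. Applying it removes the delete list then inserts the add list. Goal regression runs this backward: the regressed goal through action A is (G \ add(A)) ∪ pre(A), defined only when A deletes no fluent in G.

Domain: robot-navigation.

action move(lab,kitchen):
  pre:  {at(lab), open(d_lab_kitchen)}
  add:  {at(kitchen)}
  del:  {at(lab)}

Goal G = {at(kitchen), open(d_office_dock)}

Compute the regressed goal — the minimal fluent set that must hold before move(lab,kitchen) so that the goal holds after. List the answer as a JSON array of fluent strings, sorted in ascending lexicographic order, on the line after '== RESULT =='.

Compute (G \ add) ∪ pre:
  G ∩ del = {}  (empty — regression defined)
  G \ add = {at(kitchen), open(d_office_dock)} \ {at(kitchen)} = {open(d_office_dock)}
  ∪ pre   = {open(d_office_dock)} ∪ {at(lab), open(d_lab_kitchen)}
          = {at(lab), open(d_lab_kitchen), open(d_office_dock)}

== RESULT ==
["at(lab)", "open(d_lab_kitchen)", "open(d_office_dock)"]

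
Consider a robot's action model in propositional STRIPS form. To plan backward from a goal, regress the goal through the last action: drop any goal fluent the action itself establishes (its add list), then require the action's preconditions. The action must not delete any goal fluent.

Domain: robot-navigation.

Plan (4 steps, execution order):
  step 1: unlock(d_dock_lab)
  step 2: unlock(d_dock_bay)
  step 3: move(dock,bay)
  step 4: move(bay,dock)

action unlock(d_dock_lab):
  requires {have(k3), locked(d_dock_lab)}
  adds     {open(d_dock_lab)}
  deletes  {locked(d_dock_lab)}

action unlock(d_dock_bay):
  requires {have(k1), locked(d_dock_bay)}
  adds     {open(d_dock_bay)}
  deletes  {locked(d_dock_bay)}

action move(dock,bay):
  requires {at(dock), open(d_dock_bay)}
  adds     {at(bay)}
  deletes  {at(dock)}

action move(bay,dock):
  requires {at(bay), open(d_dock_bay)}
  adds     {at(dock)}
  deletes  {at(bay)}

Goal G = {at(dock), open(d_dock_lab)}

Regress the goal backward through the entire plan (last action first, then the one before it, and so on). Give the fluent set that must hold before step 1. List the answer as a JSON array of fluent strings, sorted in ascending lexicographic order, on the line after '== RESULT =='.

Regress step by step:
  through step 4 (move(bay,dock)): drop {at(dock)}, keep {open(d_dock_lab)}, require {at(bay), open(d_dock_bay)}
    → {at(bay), open(d_dock_bay), open(d_dock_lab)}
  through step 3 (move(dock,bay)): drop {at(bay)}, keep {open(d_dock_bay), open(d_dock_lab)}, require {at(dock), open(d_dock_bay)}
    → {at(dock), open(d_dock_bay), open(d_dock_lab)}
  through step 2 (unlock(d_dock_bay)): drop {open(d_dock_bay)}, keep {at(dock), open(d_dock_lab)}, require {have(k1), locked(d_dock_bay)}
    → {at(dock), have(k1), locked(d_dock_bay), open(d_dock_lab)}
  through step 1 (unlock(d_dock_lab)): drop {open(d_dock_lab)}, keep {at(dock), have(k1), locked(d_dock_bay)}, require {have(k3), locked(d_dock_lab)}
    → {at(dock), have(k1), have(k3), locked(d_dock_bay), locked(d_dock_lab)}

== RESULT ==
["at(dock)", "have(k1)", "have(k3)", "locked(d_dock_bay)", "locked(d_dock_lab)"]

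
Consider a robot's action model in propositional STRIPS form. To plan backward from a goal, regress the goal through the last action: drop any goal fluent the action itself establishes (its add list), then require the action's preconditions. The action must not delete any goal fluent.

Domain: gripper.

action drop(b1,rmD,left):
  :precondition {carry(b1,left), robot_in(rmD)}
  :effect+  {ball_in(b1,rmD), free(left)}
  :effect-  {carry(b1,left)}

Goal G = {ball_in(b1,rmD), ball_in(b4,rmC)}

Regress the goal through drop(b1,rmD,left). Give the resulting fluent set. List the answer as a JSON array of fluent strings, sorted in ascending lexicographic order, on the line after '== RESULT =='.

Regress:
  G ∩ del = {}  (empty — regression defined)
  G \ add = {ball_in(b1,rmD), ball_in(b4,rmC)} \ {ball_in(b1,rmD), free(left)} = {ball_in(b4,rmC)}
  ∪ pre   = {ball_in(b4,rmC)} ∪ {carry(b1,left), robot_in(rmD)}
          = {ball_in(b4,rmC), carry(b1,left), robot_in(rmD)}

== RESULT ==
["ball_in(b4,rmC)", "carry(b1,left)", "robot_in(rmD)"]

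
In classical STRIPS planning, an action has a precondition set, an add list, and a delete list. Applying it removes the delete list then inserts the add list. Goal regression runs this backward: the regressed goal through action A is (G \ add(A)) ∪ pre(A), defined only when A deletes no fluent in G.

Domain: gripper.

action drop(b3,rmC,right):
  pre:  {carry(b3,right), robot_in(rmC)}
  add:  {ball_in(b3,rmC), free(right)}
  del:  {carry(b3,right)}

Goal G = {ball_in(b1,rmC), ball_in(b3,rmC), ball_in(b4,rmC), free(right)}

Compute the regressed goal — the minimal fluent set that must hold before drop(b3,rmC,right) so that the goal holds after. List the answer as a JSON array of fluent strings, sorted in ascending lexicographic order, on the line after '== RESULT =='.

Regress:
  G ∩ del = {}  (empty — regression defined)
  G \ add = {ball_in(b1,rmC), ball_in(b3,rmC), ball_in(b4,rmC), free(right)} \ {ball_in(b3,rmC), free(right)} = {ball_in(b1,rmC), ball_in(b4,rmC)}
  ∪ pre   = {ball_in(b1,rmC), ball_in(b4,rmC)} ∪ {carry(b3,right), robot_in(rmC)}
          = {ball_in(b1,rmC), ball_in(b4,rmC), carry(b3,right), robot_in(rmC)}

== RESULT ==
["ball_in(b1,rmC)", "ball_in(b4,rmC)", "carry(b3,right)", "robot_in(rmC)"]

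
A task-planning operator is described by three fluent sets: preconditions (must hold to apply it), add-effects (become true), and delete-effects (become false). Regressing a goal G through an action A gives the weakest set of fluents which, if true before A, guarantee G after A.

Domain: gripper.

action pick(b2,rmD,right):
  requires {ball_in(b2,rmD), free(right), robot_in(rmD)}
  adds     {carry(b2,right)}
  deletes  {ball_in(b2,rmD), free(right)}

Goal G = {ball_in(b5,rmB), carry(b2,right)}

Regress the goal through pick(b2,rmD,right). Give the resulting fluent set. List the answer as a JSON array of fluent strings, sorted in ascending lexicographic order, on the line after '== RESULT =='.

Regress:
  G ∩ del = {}  (empty — regression defined)
  G \ add = {ball_in(b5,rmB), carry(b2,right)} \ {carry(b2,right)} = {ball_in(b5,rmB)}
  ∪ pre   = {ball_in(b5,rmB)} ∪ {ball_in(b2,rmD), free(right), robot_in(rmD)}
          = {ball_in(b2,rmD), ball_in(b5,rmB), free(right), robot_in(rmD)}

== RESULT ==
["ball_in(b2,rmD)", "ball_in(b5,rmB)", "free(right)", "robot_in(rmD)"]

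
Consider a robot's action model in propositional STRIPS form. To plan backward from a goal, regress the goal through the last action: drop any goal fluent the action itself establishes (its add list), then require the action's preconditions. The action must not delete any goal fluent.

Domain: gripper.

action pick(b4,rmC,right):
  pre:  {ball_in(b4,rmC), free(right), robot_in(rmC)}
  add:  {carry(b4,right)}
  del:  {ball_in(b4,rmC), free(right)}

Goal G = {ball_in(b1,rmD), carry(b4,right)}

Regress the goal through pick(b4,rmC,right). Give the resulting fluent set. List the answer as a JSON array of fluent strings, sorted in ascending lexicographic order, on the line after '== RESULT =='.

Regress:
  G ∩ del = {}  (empty — regression defined)
  G \ add = {ball_in(b1,rmD), carry(b4,right)} \ {carry(b4,right)} = {ball_in(b1,rmD)}
  ∪ pre   = {ball_in(b1,rmD)} ∪ {ball_in(b4,rmC), free(right), robot_in(rmC)}
          = {ball_in(b1,rmD), ball_in(b4,rmC), free(right), robot_in(rmC)}

== RESULT ==
["ball_in(b1,rmD)", "ball_in(b4,rmC)", "free(right)", "robot_in(rmC)"]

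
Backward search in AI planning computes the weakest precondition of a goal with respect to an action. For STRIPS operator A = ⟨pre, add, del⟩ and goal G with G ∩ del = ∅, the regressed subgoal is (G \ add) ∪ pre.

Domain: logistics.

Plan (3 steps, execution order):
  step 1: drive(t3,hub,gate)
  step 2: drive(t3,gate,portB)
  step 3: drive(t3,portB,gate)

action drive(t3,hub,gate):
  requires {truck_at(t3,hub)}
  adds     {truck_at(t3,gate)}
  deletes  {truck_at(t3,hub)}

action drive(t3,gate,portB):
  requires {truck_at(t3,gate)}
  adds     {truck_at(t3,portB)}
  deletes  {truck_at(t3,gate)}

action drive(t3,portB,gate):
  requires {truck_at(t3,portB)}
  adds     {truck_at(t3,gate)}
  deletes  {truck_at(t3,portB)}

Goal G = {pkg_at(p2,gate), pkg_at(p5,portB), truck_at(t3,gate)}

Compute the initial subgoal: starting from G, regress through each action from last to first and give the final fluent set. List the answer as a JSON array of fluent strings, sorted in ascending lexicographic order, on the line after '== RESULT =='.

Work backward from the goal:
  through step 3 (drive(t3,portB,gate)): drop {truck_at(t3,gate)}, keep {pkg_at(p2,gate), pkg_at(p5,portB)}, require {truck_at(t3,portB)}
    → {pkg_at(p2,gate), pkg_at(p5,portB), truck_at(t3,portB)}
  through step 2 (drive(t3,gate,portB)): drop {truck_at(t3,portB)}, keep {pkg_at(p2,gate), pkg_at(p5,portB)}, require {truck_at(t3,gate)}
    → {pkg_at(p2,gate), pkg_at(p5,portB), truck_at(t3,gate)}
  through step 1 (drive(t3,hub,gate)): drop {truck_at(t3,gate)}, keep {pkg_at(p2,gate), pkg_at(p5,portB)}, require {truck_at(t3,hub)}
    → {pkg_at(p2,gate), pkg_at(p5,portB), truck_at(t3,hub)}

== RESULT ==
["pkg_at(p2,gate)", "pkg_at(p5,portB)", "truck_at(t3,hub)"]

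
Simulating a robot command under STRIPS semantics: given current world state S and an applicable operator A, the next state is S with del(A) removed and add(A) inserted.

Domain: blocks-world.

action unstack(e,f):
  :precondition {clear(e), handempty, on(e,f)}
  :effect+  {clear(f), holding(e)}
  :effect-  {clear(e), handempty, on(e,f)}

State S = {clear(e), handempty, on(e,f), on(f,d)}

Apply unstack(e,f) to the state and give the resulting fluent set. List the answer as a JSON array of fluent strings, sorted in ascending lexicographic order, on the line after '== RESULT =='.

Progress:
  pre ⊆ S: {clear(e), handempty, on(e,f)} ⊆ S  — applicable
  S \ del = {on(f,d)}
  ∪ add   = {clear(f), holding(e), on(f,d)}

== RESULT ==
["clear(f)", "holding(e)", "on(f,d)"]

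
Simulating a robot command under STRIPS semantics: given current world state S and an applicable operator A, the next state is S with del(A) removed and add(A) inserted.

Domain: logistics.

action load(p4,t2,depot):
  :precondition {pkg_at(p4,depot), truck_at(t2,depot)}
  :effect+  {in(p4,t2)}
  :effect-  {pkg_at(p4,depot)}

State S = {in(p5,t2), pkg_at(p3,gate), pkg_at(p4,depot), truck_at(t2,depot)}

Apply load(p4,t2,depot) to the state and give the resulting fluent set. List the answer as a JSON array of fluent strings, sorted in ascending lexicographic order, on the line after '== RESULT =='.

Progress:
  pre ⊆ S: {pkg_at(p4,depot), truck_at(t2,depot)} ⊆ S  — applicable
  S \ del = {in(p5,t2), pkg_at(p3,gate), truck_at(t2,depot)}
  ∪ add   = {in(p4,t2), in(p5,t2), pkg_at(p3,gate), truck_at(t2,depot)}

== RESULT ==
["in(p4,t2)", "in(p5,t2)", "pkg_at(p3,gate)", "truck_at(t2,depot)"]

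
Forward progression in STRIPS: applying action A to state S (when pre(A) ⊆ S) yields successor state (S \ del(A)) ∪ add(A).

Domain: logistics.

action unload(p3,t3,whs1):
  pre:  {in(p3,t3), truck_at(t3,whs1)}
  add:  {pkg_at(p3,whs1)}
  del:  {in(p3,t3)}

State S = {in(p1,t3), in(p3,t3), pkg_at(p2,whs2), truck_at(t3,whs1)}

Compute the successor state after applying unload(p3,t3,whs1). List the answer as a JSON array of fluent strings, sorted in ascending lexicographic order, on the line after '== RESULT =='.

Compute (S \ del) ∪ add:
  pre ⊆ S: {in(p3,t3), truck_at(t3,whs1)} ⊆ S  — applicable
  S \ del = {in(p1,t3), pkg_at(p2,whs2), truck_at(t3,whs1)}
  ∪ add   = {in(p1,t3), pkg_at(p2,whs2), pkg_at(p3,whs1), truck_at(t3,whs1)}

== RESULT ==
["in(p1,t3)", "pkg_at(p2,whs2)", "pkg_at(p3,whs1)", "truck_at(t3,whs1)"]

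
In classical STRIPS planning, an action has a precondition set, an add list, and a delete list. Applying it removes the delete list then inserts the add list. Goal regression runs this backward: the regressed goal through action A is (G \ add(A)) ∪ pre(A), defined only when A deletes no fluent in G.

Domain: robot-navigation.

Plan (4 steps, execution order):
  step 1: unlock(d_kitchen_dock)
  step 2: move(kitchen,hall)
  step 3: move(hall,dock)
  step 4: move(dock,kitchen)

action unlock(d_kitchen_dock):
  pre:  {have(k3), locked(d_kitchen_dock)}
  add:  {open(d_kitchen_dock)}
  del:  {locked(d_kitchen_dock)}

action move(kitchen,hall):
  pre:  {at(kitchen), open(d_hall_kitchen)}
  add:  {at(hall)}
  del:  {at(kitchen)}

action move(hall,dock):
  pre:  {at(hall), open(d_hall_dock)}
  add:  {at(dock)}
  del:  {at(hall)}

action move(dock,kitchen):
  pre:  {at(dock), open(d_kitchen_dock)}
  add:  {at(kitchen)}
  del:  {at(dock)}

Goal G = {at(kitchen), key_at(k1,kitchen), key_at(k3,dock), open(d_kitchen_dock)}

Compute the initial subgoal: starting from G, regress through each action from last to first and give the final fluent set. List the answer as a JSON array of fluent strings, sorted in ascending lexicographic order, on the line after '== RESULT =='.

Regress step by step:
  through step 4 (move(dock,kitchen)): drop {at(kitchen)}, keep {key_at(k1,kitchen), key_at(k3,dock), open(d_kitchen_dock)}, require {at(dock), open(d_kitchen_dock)}
    → {at(dock), key_at(k1,kitchen), key_at(k3,dock), open(d_kitchen_dock)}
  through step 3 (move(hall,dock)): drop {at(dock)}, keep {key_at(k1,kitchen), key_at(k3,dock), open(d_kitchen_dock)}, require {at(hall), open(d_hall_dock)}
    → {at(hall), key_at(k1,kitchen), key_at(k3,dock), open(d_hall_dock), open(d_kitchen_dock)}
  through step 2 (move(kitchen,hall)): drop {at(hall)}, keep {key_at(k1,kitchen), key_at(k3,dock), open(d_hall_dock), open(d_kitchen_dock)}, require {at(kitchen), open(d_hall_kitchen)}
    → {at(kitchen), key_at(k1,kitchen), key_at(k3,dock), open(d_hall_dock), open(d_hall_kitchen), open(d_kitchen_dock)}
  through step 1 (unlock(d_kitchen_dock)): drop {open(d_kitchen_dock)}, keep {at(kitchen), key_at(k1,kitchen), key_at(k3,dock), open(d_hall_dock), open(d_hall_kitchen)}, require {have(k3), locked(d_kitchen_dock)}
    → {at(kitchen), have(k3), key_at(k1,kitchen), key_at(k3,dock), locked(d_kitchen_dock), open(d_hall_dock), open(d_hall_kitchen)}

== RESULT ==
["at(kitchen)", "have(k3)", "key_at(k1,kitchen)", "key_at(k3,dock)", "locked(d_kitchen_dock)", "open(d_hall_dock)", "open(d_hall_kitchen)"]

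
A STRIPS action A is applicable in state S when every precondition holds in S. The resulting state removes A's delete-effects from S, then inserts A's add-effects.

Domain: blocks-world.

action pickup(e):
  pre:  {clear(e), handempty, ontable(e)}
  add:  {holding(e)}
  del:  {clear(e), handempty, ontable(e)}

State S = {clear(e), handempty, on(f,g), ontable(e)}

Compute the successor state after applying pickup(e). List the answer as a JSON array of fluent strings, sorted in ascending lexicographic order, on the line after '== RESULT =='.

Progress:
  pre ⊆ S: {clear(e), handempty, ontable(e)} ⊆ S  — applicable
  S \ del = {on(f,g)}
  ∪ add   = {holding(e), on(f,g)}

== RESULT ==
["holding(e)", "on(f,g)"]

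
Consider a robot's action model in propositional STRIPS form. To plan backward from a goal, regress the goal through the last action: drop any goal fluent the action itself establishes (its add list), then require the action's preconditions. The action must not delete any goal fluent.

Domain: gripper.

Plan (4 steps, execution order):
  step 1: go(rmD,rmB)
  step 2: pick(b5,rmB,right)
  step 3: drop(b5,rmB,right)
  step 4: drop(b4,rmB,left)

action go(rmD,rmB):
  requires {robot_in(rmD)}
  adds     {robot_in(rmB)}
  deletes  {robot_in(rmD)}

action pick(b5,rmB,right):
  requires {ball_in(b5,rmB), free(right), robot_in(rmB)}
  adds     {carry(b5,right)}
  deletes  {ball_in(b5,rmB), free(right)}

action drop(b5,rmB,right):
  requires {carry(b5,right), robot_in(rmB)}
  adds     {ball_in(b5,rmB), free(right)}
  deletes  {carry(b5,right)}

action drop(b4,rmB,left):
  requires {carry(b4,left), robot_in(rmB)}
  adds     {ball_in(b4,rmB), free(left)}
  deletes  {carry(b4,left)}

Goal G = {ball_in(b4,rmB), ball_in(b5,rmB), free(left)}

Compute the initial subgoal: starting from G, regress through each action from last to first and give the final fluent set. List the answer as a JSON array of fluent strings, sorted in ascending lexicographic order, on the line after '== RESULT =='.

Regress step by step:
  through step 4 (drop(b4,rmB,left)): drop {ball_in(b4,rmB), free(left)}, keep {ball_in(b5,rmB)}, require {carry(b4,left), robot_in(rmB)}
    → {ball_in(b5,rmB), carry(b4,left), robot_in(rmB)}
  through step 3 (drop(b5,rmB,right)): drop {ball_in(b5,rmB)}, keep {carry(b4,left), robot_in(rmB)}, require {carry(b5,right), robot_in(rmB)}
    → {carry(b4,left), carry(b5,right), robot_in(rmB)}
  through step 2 (pick(b5,rmB,right)): drop {carry(b5,right)}, keep {carry(b4,left), robot_in(rmB)}, require {ball_in(b5,rmB), free(right), robot_in(rmB)}
    → {ball_in(b5,rmB), carry(b4,left), free(right), robot_in(rmB)}
  through step 1 (go(rmD,rmB)): drop {robot_in(rmB)}, keep {ball_in(b5,rmB), carry(b4,left), free(right)}, require {robot_in(rmD)}
    → {ball_in(b5,rmB), carry(b4,left), free(right), robot_in(rmD)}

== RESULT ==
["ball_in(b5,rmB)", "carry(b4,left)", "free(right)", "robot_in(rmD)"]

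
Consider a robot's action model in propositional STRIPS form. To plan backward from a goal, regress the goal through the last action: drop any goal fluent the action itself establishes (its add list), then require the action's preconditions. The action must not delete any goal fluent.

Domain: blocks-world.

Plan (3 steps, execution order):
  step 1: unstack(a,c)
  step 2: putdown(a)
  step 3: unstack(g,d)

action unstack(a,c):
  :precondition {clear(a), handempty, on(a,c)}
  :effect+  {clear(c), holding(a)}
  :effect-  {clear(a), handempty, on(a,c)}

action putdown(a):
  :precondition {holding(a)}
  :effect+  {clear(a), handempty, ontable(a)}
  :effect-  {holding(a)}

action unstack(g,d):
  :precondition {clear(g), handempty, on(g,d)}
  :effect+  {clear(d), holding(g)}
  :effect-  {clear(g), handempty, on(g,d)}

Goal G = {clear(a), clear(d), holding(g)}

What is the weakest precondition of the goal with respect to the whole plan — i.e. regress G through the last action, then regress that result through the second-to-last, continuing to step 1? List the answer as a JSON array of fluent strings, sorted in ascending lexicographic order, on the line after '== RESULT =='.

Regress step by step:
  through step 3 (unstack(g,d)): drop {clear(d), holding(g)}, keep {clear(a)}, require {clear(g), handempty, on(g,d)}
    → {clear(a), clear(g), handempty, on(g,d)}
  through step 2 (putdown(a)): drop {clear(a), handempty}, keep {clear(g), on(g,d)}, require {holding(a)}
    → {clear(g), holding(a), on(g,d)}
  through step 1 (unstack(a,c)): drop {holding(a)}, keep {clear(g), on(g,d)}, require {clear(a), handempty, on(a,c)}
    → {clear(a), clear(g), handempty, on(a,c), on(g,d)}

== RESULT ==
["clear(a)", "clear(g)", "handempty", "on(a,c)", "on(g,d)"]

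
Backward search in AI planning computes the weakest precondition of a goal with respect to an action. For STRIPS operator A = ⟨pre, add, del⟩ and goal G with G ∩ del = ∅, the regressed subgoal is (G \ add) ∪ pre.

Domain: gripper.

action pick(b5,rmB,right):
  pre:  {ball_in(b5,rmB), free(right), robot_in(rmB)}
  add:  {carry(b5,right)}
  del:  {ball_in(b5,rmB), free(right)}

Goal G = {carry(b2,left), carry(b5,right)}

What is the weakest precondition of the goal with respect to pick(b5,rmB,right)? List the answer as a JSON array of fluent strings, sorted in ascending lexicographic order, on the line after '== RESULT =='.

Compute (G \ add) ∪ pre:
  G ∩ del = {}  (empty — regression defined)
  G \ add = {carry(b2,left), carry(b5,right)} \ {carry(b5,right)} = {carry(b2,left)}
  ∪ pre   = {carry(b2,left)} ∪ {ball_in(b5,rmB), free(right), robot_in(rmB)}
          = {ball_in(b5,rmB), carry(b2,left), free(right), robot_in(rmB)}

== RESULT ==
["ball_in(b5,rmB)", "carry(b2,left)", "free(right)", "robot_in(rmB)"]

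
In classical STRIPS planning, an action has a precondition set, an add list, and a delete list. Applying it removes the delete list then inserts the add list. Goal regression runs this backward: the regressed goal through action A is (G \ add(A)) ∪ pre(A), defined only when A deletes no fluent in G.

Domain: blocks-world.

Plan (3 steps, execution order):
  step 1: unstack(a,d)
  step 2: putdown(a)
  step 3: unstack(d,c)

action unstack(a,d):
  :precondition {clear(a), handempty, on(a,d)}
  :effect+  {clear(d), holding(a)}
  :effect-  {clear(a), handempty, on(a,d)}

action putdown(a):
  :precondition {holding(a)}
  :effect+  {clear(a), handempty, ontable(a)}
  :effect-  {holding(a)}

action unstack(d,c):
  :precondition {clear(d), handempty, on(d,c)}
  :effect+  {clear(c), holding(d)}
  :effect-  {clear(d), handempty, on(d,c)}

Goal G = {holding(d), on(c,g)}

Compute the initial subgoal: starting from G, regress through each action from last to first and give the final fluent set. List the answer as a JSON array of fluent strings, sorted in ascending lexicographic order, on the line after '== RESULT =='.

Regress step by step:
  through step 3 (unstack(d,c)): drop {holding(d)}, keep {on(c,g)}, require {clear(d), handempty, on(d,c)}
    → {clear(d), handempty, on(c,g), on(d,c)}
  through step 2 (putdown(a)): drop {handempty}, keep {clear(d), on(c,g), on(d,c)}, require {holding(a)}
    → {clear(d), holding(a), on(c,g), on(d,c)}
  through step 1 (unstack(a,d)): drop {clear(d), holding(a)}, keep {on(c,g), on(d,c)}, require {clear(a), handempty, on(a,d)}
    → {clear(a), handempty, on(a,d), on(c,g), on(d,c)}

== RESULT ==
["clear(a)", "handempty", "on(a,d)", "on(c,g)", "on(d,c)"]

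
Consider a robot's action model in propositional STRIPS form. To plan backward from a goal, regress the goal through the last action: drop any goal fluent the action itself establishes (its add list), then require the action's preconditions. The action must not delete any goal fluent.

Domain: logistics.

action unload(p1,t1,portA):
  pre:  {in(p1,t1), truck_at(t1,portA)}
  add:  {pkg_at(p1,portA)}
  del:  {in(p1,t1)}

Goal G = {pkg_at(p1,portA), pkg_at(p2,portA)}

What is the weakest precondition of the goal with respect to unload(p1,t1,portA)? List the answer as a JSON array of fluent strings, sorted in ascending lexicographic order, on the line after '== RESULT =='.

Regress:
  G ∩ del = {}  (empty — regression defined)
  G \ add = {pkg_at(p1,portA), pkg_at(p2,portA)} \ {pkg_at(p1,portA)} = {pkg_at(p2,portA)}
  ∪ pre   = {pkg_at(p2,portA)} ∪ {in(p1,t1), truck_at(t1,portA)}
          = {in(p1,t1), pkg_at(p2,portA), truck_at(t1,portA)}

== RESULT ==
["in(p1,t1)", "pkg_at(p2,portA)", "truck_at(t1,portA)"]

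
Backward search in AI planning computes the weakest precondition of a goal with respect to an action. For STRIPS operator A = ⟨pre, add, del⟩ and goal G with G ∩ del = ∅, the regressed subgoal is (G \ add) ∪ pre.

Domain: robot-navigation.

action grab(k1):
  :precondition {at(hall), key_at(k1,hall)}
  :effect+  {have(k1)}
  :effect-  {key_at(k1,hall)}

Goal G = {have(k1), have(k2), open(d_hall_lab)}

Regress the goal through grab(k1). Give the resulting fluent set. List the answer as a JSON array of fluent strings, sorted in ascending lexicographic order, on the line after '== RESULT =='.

Regress:
  G ∩ del = {}  (empty — regression defined)
  G \ add = {have(k1), have(k2), open(d_hall_lab)} \ {have(k1)} = {have(k2), open(d_hall_lab)}
  ∪ pre   = {have(k2), open(d_hall_lab)} ∪ {at(hall), key_at(k1,hall)}
          = {at(hall), have(k2), key_at(k1,hall), open(d_hall_lab)}

== RESULT ==
["at(hall)", "have(k2)", "key_at(k1,hall)", "open(d_hall_lab)"]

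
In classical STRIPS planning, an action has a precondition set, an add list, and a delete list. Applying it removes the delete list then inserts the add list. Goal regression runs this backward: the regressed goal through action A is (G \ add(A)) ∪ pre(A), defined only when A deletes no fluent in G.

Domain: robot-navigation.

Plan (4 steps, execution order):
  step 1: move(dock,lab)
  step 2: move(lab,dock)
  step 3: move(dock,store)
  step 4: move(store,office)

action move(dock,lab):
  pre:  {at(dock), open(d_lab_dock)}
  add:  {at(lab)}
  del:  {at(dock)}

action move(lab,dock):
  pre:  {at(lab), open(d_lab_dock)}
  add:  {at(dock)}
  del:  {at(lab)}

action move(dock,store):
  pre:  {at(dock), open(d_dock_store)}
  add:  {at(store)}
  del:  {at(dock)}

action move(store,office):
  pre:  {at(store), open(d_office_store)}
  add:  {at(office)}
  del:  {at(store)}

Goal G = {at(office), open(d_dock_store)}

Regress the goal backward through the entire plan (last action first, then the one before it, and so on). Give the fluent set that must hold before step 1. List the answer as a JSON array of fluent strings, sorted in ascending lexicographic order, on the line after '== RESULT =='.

Regress step by step:
  through step 4 (move(store,office)): drop {at(office)}, keep {open(d_dock_store)}, require {at(store), open(d_office_store)}
    → {at(store), open(d_dock_store), open(d_office_store)}
  through step 3 (move(dock,store)): drop {at(store)}, keep {open(d_dock_store), open(d_office_store)}, require {at(dock), open(d_dock_store)}
    → {at(dock), open(d_dock_store), open(d_office_store)}
  through step 2 (move(lab,dock)): drop {at(dock)}, keep {open(d_dock_store), open(d_office_store)}, require {at(lab), open(d_lab_dock)}
    → {at(lab), open(d_dock_store), open(d_lab_dock), open(d_office_store)}
  through step 1 (move(dock,lab)): drop {at(lab)}, keep {open(d_dock_store), open(d_lab_dock), open(d_office_store)}, require {at(dock), open(d_lab_dock)}
    → {at(dock), open(d_dock_store), open(d_lab_dock), open(d_office_store)}

== RESULT ==
["at(dock)", "open(d_dock_store)", "open(d_lab_dock)", "open(d_office_store)"]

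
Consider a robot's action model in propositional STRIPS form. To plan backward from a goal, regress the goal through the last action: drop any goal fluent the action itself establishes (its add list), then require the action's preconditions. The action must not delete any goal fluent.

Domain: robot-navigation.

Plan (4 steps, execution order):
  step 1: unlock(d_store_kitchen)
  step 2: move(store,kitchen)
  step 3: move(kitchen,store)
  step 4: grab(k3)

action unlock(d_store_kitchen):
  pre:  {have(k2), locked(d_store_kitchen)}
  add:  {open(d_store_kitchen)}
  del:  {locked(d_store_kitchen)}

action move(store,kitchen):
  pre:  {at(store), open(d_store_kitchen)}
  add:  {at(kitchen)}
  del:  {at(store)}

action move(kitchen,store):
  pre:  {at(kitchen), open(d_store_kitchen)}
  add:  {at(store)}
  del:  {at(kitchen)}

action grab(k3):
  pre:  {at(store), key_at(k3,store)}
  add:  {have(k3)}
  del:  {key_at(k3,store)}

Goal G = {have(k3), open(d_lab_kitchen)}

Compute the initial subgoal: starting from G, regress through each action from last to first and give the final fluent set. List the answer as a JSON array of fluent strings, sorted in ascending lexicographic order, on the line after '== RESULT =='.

Regress step by step:
  through step 4 (grab(k3)): drop {have(k3)}, keep {open(d_lab_kitchen)}, require {at(store), key_at(k3,store)}
    → {at(store), key_at(k3,store), open(d_lab_kitchen)}
  through step 3 (move(kitchen,store)): drop {at(store)}, keep {key_at(k3,store), open(d_lab_kitchen)}, require {at(kitchen), open(d_store_kitchen)}
    → {at(kitchen), key_at(k3,store), open(d_lab_kitchen), open(d_store_kitchen)}
  through step 2 (move(store,kitchen)): drop {at(kitchen)}, keep {key_at(k3,store), open(d_lab_kitchen), open(d_store_kitchen)}, require {at(store), open(d_store_kitchen)}
    → {at(store), key_at(k3,store), open(d_lab_kitchen), open(d_store_kitchen)}
  through step 1 (unlock(d_store_kitchen)): drop {open(d_store_kitchen)}, keep {at(store), key_at(k3,store), open(d_lab_kitchen)}, require {have(k2), locked(d_store_kitchen)}
    → {at(store), have(k2), key_at(k3,store), locked(d_store_kitchen), open(d_lab_kitchen)}

== RESULT ==
["at(store)", "have(k2)", "key_at(k3,store)", "locked(d_store_kitchen)", "open(d_lab_kitchen)"]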